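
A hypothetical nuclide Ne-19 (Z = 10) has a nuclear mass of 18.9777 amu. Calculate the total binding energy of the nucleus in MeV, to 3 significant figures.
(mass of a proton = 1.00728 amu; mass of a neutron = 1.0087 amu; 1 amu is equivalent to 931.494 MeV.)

Mass of separated nucleons = 10(1.00728) + 9(1.0087) = 10.07280 + 9.0783 = 19.15110 amu
Δm = 19.15110 − 18.9777 = 0.17340 amu
Converting to energy: 0.17340 amu × 931.494 MeV/amu = 161.521 MeV

162 MeV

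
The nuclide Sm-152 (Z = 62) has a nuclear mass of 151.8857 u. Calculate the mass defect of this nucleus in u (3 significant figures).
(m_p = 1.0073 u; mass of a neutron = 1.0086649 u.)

With 62 protons and 90 neutrons (A = 152):
Mass of separated nucleons = 62(1.0073) + 90(1.0086649) = 62.4526 + 90.7798410 = 153.2324410 u
The mass defect is 153.2324410 − 151.8857 = 1.3467410 u.

1.35 u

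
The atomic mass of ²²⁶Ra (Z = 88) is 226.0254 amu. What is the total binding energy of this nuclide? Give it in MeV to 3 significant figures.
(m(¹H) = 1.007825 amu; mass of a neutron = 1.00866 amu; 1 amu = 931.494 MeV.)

1730 MeV

Z = 88, so N = A − Z = 226 − 88 = 138.
Mass of separated nucleons = 88(1.007825) + 138(1.00866) = 88.688600 + 139.19508 = 227.883680 amu
Mass defect Δm = 227.883680 − 226.0254 = 1.858280 amu
Binding energy = Δm·c² = 1.858280 × 931.494 MeV/amu = 1730.98 MeV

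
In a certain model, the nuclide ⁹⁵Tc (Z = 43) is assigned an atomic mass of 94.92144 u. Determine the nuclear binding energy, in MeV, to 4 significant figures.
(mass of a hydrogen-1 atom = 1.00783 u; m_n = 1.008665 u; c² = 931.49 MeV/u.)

With 43 protons and 52 neutrons (A = 95):
Total constituent mass: 43 × 1.00783 + 52 × 1.008665 = 95.787270 u
The mass defect is 95.787270 − 94.92144 = 0.865830 u.
Binding energy = Δm·c² = 0.865830 × 931.49 MeV/u = 806.512 MeV

806.5 MeV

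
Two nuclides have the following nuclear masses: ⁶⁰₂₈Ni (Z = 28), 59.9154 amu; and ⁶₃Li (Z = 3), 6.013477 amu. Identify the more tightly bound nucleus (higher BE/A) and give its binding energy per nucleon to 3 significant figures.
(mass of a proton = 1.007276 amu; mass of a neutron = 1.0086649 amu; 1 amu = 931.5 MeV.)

⁶⁰₂₈Ni; 8.78 MeV/nucleon

⁶⁰₂₈Ni: Σm = 28(1.007276) + 32(1.0086649) = 60.4810048 amu; Δm = 0.5656048 amu; E_B = 526.86 MeV; E_B/A = 8.781 MeV
⁶₃Li: Σm = 3(1.007276) + 3(1.0086649) = 6.0478227 amu; Δm = 0.0343457 amu; E_B = 31.993 MeV; E_B/A = 5.332 MeV
⁶⁰₂₈Ni has the higher binding energy per nucleon, so it is the more tightly bound nucleus.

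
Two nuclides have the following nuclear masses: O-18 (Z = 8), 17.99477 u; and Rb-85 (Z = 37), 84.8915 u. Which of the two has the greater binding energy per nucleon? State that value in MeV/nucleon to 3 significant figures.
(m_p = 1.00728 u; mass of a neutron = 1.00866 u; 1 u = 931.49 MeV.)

O-18: Σm = 8(1.00728) + 10(1.00866) = 18.14484 u; Δm = 0.15007 u; E_B = 139.79 MeV; E_B/A = 7.766 MeV
Rb-85: Σm = 37(1.00728) + 48(1.00866) = 85.68504 u; Δm = 0.79354 u; E_B = 739.17 MeV; E_B/A = 8.696 MeV
Rb-85 has the higher binding energy per nucleon, so it is the more tightly bound nucleus.

Rb-85; 8.70 MeV/nucleon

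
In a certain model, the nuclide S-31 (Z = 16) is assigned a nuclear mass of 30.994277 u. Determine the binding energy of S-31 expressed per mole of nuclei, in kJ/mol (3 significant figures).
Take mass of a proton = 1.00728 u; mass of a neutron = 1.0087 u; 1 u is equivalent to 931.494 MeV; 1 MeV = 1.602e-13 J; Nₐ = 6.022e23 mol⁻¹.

2.27e+10 kJ/mol

The nucleus contains 16 protons and 31 − 16 = 15 neutrons.
Total constituent mass: 16 × 1.00728 + 15 × 1.0087 = 31.24698 u
Δm = 31.24698 − 30.994277 = 0.252703 u
Converting to energy: 0.252703 u × 931.494 MeV/u = 235.391 MeV
Per nucleus in joules: 235.391 MeV × 1.602e-13 J/MeV = 3.7710e-11 J
Per mole: 3.7710e-11 J × 6.022e23 mol⁻¹ = 2.2709e+13 J/mol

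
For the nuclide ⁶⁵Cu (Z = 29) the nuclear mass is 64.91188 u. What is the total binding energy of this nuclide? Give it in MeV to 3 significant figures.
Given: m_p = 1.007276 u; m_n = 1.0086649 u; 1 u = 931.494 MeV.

Mass of separated nucleons = 29(1.007276) + 36(1.0086649) = 29.211004 + 36.3119364 = 65.5229404 u
Mass defect Δm = 65.5229404 − 64.91188 = 0.6110604 u
Converting to energy: 0.6110604 u × 931.494 MeV/u = 569.199 MeV

569 MeV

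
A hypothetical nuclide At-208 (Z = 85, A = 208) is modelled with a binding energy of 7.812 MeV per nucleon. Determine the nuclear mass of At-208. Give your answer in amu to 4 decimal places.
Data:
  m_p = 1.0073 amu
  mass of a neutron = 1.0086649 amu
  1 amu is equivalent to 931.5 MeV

Total binding energy = 208 × 7.812 = 1624.896 MeV
Mass defect = 1624.896 MeV / (931.5 MeV/amu) = 1.744386 amu
Constituent mass = 85(1.0073) + 123(1.0086649) = 209.6862827 amu
Nuclear mass = 209.6862827 − 1.744386 = 207.9418967 amu ≈ 207.9419 amu (to 4 decimal places)

207.9419 amu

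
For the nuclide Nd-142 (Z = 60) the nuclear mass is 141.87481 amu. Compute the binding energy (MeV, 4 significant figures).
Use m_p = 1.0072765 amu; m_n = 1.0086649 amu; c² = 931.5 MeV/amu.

The nucleus contains 60 protons and 142 − 60 = 82 neutrons.
Σm = 60·m_p + 82·m_n = 60.4365900 + 82.7105218 = 143.1471118 amu
Mass defect Δm = 143.1471118 − 141.87481 = 1.2723018 amu
Binding energy = Δm·c² = 1.2723018 × 931.5 MeV/amu = 1185.15 MeV

1185 MeV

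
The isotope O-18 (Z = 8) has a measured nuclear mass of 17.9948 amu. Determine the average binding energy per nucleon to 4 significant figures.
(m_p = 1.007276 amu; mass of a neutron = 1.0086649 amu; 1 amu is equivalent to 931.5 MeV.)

Z = 8, so N = A − Z = 18 − 8 = 10.
Σm = 8·m_p + 10·m_n = 8.058208 + 10.0866490 = 18.1448570 amu
The mass defect is 18.1448570 − 17.9948 = 0.1500570 amu.
Binding energy = Δm·c² = 0.1500570 × 931.5 MeV/amu = 139.778 MeV
Dividing by A = 18 gives 7.765 MeV per nucleon.

7.765 MeV/nucleon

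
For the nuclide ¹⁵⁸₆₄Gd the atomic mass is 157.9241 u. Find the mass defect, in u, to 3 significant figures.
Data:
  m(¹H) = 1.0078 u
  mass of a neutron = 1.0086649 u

1.39 u

Σm = 64·m(¹H) + 94·m_n = 64.4992 + 94.8145006 = 159.3137006 u
The mass defect is 159.3137006 − 157.9241 = 1.3896006 u.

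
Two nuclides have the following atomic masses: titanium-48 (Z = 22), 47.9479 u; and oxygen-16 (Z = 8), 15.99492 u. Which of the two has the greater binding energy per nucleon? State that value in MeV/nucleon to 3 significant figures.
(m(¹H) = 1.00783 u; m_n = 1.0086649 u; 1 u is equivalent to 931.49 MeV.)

titanium-48; 8.73 MeV/nucleon

titanium-48: Σm = 22(1.00783) + 26(1.0086649) = 48.3975474 u; Δm = 0.4496474 u; E_B = 418.84 MeV; E_B/A = 8.726 MeV
oxygen-16: Σm = 8(1.00783) + 8(1.0086649) = 16.1319592 u; Δm = 0.1370392 u; E_B = 127.65 MeV; E_B/A = 7.978 MeV
titanium-48 has the higher binding energy per nucleon, so it is the more tightly bound nucleus.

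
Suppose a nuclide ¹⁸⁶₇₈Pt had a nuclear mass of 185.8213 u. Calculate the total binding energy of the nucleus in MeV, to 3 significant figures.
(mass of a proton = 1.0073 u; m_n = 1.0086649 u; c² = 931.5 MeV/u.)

Z = 78, so N = A − Z = 186 − 78 = 108.
Σm = 78·m_p + 108·m_n = 78.5694 + 108.9358092 = 187.5052092 u
Δm = 187.5052092 − 185.8213 = 1.6839092 u
Binding energy = Δm·c² = 1.6839092 × 931.5 MeV/u = 1568.56 MeV

1570 MeV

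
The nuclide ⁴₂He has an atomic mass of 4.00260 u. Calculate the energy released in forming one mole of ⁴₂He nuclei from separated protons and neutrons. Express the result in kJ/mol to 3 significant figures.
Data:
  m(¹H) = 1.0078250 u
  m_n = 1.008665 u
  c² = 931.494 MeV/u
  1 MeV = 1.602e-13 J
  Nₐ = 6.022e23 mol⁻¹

2.73e+09 kJ/mol

With 2 protons and 2 neutrons (A = 4):
Mass of separated nucleons = 2(1.0078250) + 2(1.008665) = 2.0156500 + 2.017330 = 4.0329800 u
Mass defect Δm = 4.0329800 − 4.00260 = 0.0303800 u
Converting to energy: 0.0303800 u × 931.494 MeV/u = 28.2988 MeV
Per nucleus in joules: 28.2988 MeV × 1.602e-13 J/MeV = 4.5335e-12 J
Per mole: 4.5335e-12 J × 6.022e23 mol⁻¹ = 2.7301e+12 J/mol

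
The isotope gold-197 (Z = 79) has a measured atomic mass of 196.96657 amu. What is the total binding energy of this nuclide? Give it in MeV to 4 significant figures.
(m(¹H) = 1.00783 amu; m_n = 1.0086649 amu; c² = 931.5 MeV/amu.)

1560 MeV

With 79 protons and 118 neutrons (A = 197):
Mass of separated nucleons = 79(1.00783) + 118(1.0086649) = 79.61857 + 119.0224582 = 198.6410282 amu
Δm = 198.6410282 − 196.96657 = 1.6744582 amu
Binding energy = Δm·c² = 1.6744582 × 931.5 MeV/amu = 1559.76 MeV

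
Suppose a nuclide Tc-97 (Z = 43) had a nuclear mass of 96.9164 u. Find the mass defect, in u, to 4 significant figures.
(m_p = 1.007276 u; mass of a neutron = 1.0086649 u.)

The nucleus contains 43 protons and 97 − 43 = 54 neutrons.
Total constituent mass: 43 × 1.007276 + 54 × 1.0086649 = 97.7807726 u
Δm = 97.7807726 − 96.9164 = 0.8643726 u

0.8644 u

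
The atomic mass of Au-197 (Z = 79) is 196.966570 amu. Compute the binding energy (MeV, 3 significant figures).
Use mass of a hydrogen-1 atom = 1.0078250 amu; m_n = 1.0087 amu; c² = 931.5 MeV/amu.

The nucleus contains 79 protons and 197 − 79 = 118 neutrons.
Total constituent mass: 79 × 1.0078250 + 118 × 1.0087 = 198.6447750 amu
Mass defect Δm = 198.6447750 − 196.966570 = 1.6782050 amu
E_B = 1.6782050 × 931.5 = 1563.25 MeV

1560 MeV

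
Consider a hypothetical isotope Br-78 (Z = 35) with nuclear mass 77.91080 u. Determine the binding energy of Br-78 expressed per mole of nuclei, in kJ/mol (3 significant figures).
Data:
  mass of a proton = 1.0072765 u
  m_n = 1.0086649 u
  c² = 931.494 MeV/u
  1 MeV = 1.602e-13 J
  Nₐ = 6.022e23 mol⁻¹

Σm = 35·m_p + 43·m_n = 35.2546775 + 43.3725907 = 78.6272682 u
Δm = 78.6272682 − 77.91080 = 0.7164682 u
Converting to energy: 0.7164682 u × 931.494 MeV/u = 667.386 MeV
Per nucleus in joules: 667.386 MeV × 1.602e-13 J/MeV = 1.0692e-10 J
Per mole: 1.0692e-10 J × 6.022e23 mol⁻¹ = 6.4387e+13 J/mol

6.44e+10 kJ/mol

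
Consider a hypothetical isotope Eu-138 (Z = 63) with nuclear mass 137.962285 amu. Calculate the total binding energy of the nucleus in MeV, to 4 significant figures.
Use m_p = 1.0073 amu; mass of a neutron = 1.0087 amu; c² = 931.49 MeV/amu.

Σm = 63·m_p + 75·m_n = 63.4599 + 75.6525 = 139.1124 amu
Δm = 139.1124 − 137.962285 = 1.150115 amu
Binding energy = Δm·c² = 1.150115 × 931.49 MeV/amu = 1071.32 MeV

1071 MeV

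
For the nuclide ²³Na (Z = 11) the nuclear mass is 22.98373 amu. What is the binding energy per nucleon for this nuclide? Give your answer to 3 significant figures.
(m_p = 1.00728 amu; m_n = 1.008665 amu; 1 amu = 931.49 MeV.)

8.11 MeV/nucleon

With 11 protons and 12 neutrons (A = 23):
Total constituent mass: 11 × 1.00728 + 12 × 1.008665 = 23.184060 amu
Mass defect Δm = 23.184060 − 22.98373 = 0.200330 amu
Binding energy = Δm·c² = 0.200330 × 931.49 MeV/amu = 186.605 MeV
BE/A = 186.605 MeV / 23 = 8.113 MeV/nucleon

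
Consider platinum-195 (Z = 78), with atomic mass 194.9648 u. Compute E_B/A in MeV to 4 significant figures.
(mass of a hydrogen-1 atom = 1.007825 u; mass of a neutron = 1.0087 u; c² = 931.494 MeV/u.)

With 78 protons and 117 neutrons (A = 195):
Σm = 78·m(¹H) + 117·m_n = 78.610350 + 118.0179 = 196.628250 u
Δm = 196.628250 − 194.9648 = 1.663450 u
E_B = 1.663450 × 931.494 = 1549.49 MeV
Dividing by A = 195 gives 7.946 MeV per nucleon.

7.946 MeV/nucleon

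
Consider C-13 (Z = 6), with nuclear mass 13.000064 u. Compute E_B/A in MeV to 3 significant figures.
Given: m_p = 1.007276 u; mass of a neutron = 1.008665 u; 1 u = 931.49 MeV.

7.47 MeV/nucleon

Σm = 6·m_p + 7·m_n = 6.043656 + 7.060655 = 13.104311 u
Δm = 13.104311 − 13.000064 = 0.104247 u
Binding energy = Δm·c² = 0.104247 × 931.49 MeV/u = 97.1050 MeV
BE/A = 97.1050 MeV / 13 = 7.470 MeV/nucleon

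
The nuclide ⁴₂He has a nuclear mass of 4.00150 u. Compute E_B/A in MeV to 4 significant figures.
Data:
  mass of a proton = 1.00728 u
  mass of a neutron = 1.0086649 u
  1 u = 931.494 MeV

7.077 MeV/nucleon

The nucleus contains 2 protons and 4 − 2 = 2 neutrons.
Σm = 2·m_p + 2·m_n = 2.01456 + 2.0173298 = 4.0318898 u
The mass defect is 4.0318898 − 4.00150 = 0.0303898 u.
Converting to energy: 0.0303898 u × 931.494 MeV/u = 28.3079 MeV
Per nucleon: 28.3079 / 4 = 7.077 MeV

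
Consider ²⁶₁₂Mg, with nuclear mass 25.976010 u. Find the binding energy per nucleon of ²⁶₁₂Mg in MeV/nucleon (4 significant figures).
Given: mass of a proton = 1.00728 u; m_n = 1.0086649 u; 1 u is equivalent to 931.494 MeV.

8.335 MeV/nucleon

The nucleus contains 12 protons and 26 − 12 = 14 neutrons.
Σm = 12·m_p + 14·m_n = 12.08736 + 14.1213086 = 26.2086686 u
The mass defect is 26.2086686 − 25.976010 = 0.2326586 u.
E_B = 0.2326586 × 931.494 = 216.720 MeV
BE/A = 216.720 MeV / 26 = 8.335 MeV/nucleon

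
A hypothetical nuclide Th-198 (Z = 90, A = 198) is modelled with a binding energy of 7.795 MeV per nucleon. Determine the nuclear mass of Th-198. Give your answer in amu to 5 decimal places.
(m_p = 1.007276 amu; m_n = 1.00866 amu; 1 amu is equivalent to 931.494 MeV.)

Total binding energy = 198 × 7.795 = 1543.410 MeV
Mass defect = 1543.410 MeV / (931.494 MeV/amu) = 1.6569189 amu
Constituent mass = 90(1.007276) + 108(1.00866) = 199.590120 amu
Nuclear mass = 199.590120 − 1.6569189 = 197.9332011 amu ≈ 197.93320 amu (to 5 decimal places)

197.93320 amu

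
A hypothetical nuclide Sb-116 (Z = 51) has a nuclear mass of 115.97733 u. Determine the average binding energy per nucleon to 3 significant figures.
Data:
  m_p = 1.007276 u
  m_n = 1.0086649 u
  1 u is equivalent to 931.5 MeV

Σm = 51·m_p + 65·m_n = 51.371076 + 65.5632185 = 116.9342945 u
Δm = 116.9342945 − 115.97733 = 0.9569645 u
Converting to energy: 0.9569645 u × 931.5 MeV/u = 891.412 MeV
Dividing by A = 116 gives 7.6846 MeV per nucleon.

7.68 MeV/nucleon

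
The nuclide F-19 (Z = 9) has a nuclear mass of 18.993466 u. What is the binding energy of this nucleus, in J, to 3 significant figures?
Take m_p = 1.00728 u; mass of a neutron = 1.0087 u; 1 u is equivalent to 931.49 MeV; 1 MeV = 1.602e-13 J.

The nucleus contains 9 protons and 19 − 9 = 10 neutrons.
Mass of separated nucleons = 9(1.00728) + 10(1.0087) = 9.06552 + 10.0870 = 19.15252 u
Mass defect Δm = 19.15252 − 18.993466 = 0.159054 u
Converting to energy: 0.159054 u × 931.49 MeV/u = 148.157 MeV
In joules: 148.157 MeV × 1.602e-13 J/MeV = 2.3735e-11 J

2.37e-11 J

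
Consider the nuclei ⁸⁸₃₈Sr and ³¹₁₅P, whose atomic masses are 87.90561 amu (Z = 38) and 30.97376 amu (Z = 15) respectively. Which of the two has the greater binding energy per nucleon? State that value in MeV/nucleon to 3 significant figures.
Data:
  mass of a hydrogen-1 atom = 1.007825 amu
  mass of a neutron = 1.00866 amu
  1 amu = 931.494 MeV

⁸⁸₃₈Sr: Σm = 38(1.007825) + 50(1.00866) = 88.730350 amu; Δm = 0.824740 amu; E_B = 768.24 MeV; E_B/A = 8.730 MeV
³¹₁₅P: Σm = 15(1.007825) + 16(1.00866) = 31.255935 amu; Δm = 0.282175 amu; E_B = 262.84 MeV; E_B/A = 8.479 MeV
⁸⁸₃₈Sr has the higher binding energy per nucleon, so it is the more tightly bound nucleus.

⁸⁸₃₈Sr; 8.73 MeV/nucleon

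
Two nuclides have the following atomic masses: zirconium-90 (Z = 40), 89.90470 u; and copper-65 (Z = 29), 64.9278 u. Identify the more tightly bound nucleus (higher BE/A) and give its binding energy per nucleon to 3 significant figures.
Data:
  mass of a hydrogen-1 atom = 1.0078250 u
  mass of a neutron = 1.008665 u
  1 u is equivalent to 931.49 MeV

zirconium-90: Σm = 40(1.0078250) + 50(1.008665) = 90.7462500 u; Δm = 0.8415500 u; E_B = 783.90 MeV; E_B/A = 8.710 MeV
copper-65: Σm = 29(1.0078250) + 36(1.008665) = 65.5388650 u; Δm = 0.6110650 u; E_B = 569.20 MeV; E_B/A = 8.757 MeV
copper-65 has the higher binding energy per nucleon, so it is the more tightly bound nucleus.

copper-65; 8.76 MeV/nucleon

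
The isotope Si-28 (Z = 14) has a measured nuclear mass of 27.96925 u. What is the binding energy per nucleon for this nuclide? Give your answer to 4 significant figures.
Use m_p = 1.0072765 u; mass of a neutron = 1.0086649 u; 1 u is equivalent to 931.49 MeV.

8.448 MeV/nucleon

Z = 14, so N = A − Z = 28 − 14 = 14.
Total constituent mass: 14 × 1.0072765 + 14 × 1.0086649 = 28.2231796 u
Δm = 28.2231796 − 27.96925 = 0.2539296 u
Binding energy = Δm·c² = 0.2539296 × 931.49 MeV/u = 236.533 MeV
BE/A = 236.533 MeV / 28 = 8.448 MeV/nucleon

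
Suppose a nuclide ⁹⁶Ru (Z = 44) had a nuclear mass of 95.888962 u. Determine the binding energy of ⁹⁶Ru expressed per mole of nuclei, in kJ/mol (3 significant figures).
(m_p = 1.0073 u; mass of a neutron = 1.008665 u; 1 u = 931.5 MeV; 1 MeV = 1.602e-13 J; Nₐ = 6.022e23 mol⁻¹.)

7.93e+10 kJ/mol

Total constituent mass: 44 × 1.0073 + 52 × 1.008665 = 96.771780 u
Mass defect Δm = 96.771780 − 95.888962 = 0.882818 u
E_B = 0.882818 × 931.5 = 822.345 MeV
Per nucleus in joules: 822.345 MeV × 1.602e-13 J/MeV = 1.3174e-10 J
Per mole: 1.3174e-10 J × 6.022e23 mol⁻¹ = 7.9334e+13 J/mol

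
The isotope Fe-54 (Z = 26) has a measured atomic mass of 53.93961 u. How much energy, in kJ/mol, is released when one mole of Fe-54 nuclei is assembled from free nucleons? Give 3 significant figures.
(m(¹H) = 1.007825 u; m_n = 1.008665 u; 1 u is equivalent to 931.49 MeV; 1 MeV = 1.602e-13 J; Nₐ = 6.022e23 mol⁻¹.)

4.55e+10 kJ/mol

The nucleus contains 26 protons and 54 − 26 = 28 neutrons.
Total constituent mass: 26 × 1.007825 + 28 × 1.008665 = 54.446070 u
Δm = 54.446070 − 53.93961 = 0.506460 u
Converting to energy: 0.506460 u × 931.49 MeV/u = 471.762 MeV
Per nucleus in joules: 471.762 MeV × 1.602e-13 J/MeV = 7.5576e-11 J
Per mole: 7.5576e-11 J × 6.022e23 mol⁻¹ = 4.5512e+13 J/mol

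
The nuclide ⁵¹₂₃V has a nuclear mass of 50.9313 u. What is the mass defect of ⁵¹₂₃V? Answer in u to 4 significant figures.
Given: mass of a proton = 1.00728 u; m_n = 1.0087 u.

Total constituent mass: 23 × 1.00728 + 28 × 1.0087 = 51.41104 u
Δm = 51.41104 − 50.9313 = 0.47974 u

0.4797 u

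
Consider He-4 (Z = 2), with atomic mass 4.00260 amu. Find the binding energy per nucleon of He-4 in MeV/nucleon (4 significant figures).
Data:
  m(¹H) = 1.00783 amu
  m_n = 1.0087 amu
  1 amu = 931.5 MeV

7.093 MeV/nucleon

Mass of separated nucleons = 2(1.00783) + 2(1.0087) = 2.01566 + 2.0174 = 4.03306 amu
Mass defect Δm = 4.03306 − 4.00260 = 0.03046 amu
Binding energy = Δm·c² = 0.03046 × 931.5 MeV/amu = 28.3735 MeV
BE/A = 28.3735 MeV / 4 = 7.093 MeV/nucleon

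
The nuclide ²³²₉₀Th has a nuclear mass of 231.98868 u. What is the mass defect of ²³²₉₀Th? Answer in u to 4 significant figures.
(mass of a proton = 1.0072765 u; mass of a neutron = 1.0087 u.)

The nucleus contains 90 protons and 232 − 90 = 142 neutrons.
Σm = 90·m_p + 142·m_n = 90.6548850 + 143.2354 = 233.8902850 u
Mass defect Δm = 233.8902850 − 231.98868 = 1.9016050 u

1.902 u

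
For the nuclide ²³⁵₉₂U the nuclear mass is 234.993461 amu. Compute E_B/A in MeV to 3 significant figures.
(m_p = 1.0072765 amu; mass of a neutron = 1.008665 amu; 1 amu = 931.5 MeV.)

7.59 MeV/nucleon

Total constituent mass: 92 × 1.0072765 + 143 × 1.008665 = 236.9085330 amu
The mass defect is 236.9085330 − 234.993461 = 1.9150720 amu.
E_B = 1.9150720 × 931.5 = 1783.89 MeV
Dividing by A = 235 gives 7.591 MeV per nucleon.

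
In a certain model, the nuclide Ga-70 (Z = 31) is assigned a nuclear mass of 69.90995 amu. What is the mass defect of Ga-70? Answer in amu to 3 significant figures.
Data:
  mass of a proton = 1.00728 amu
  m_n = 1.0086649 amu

With 31 protons and 39 neutrons (A = 70):
Total constituent mass: 31 × 1.00728 + 39 × 1.0086649 = 70.5636111 amu
The mass defect is 70.5636111 − 69.90995 = 0.6536611 amu.

0.654 amu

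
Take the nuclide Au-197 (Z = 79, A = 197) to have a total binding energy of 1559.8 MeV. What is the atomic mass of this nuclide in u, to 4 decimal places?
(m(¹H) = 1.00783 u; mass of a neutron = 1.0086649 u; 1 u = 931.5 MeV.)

196.9665 u

Mass defect = 1559.8 MeV / (931.5 MeV/u) = 1.674503 u
Constituent mass = 79(1.00783) + 118(1.0086649) = 198.6410282 u
Atomic mass = 198.6410282 − 1.674503 = 196.9665252 u ≈ 196.9665 u (to 4 decimal places)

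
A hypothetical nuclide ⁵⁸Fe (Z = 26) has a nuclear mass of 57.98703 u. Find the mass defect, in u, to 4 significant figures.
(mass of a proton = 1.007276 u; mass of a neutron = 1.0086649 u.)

The nucleus contains 26 protons and 58 − 26 = 32 neutrons.
Total constituent mass: 26 × 1.007276 + 32 × 1.0086649 = 58.4664528 u
Δm = 58.4664528 − 57.98703 = 0.4794228 u

0.4794 u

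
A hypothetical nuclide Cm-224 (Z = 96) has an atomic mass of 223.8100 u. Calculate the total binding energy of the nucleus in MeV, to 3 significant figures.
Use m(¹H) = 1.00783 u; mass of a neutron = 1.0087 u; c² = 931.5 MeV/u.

1910 MeV

Σm = 96·m(¹H) + 128·m_n = 96.75168 + 129.1136 = 225.86528 u
Mass defect Δm = 225.86528 − 223.8100 = 2.05528 u
Converting to energy: 2.05528 u × 931.5 MeV/u = 1914.49 MeV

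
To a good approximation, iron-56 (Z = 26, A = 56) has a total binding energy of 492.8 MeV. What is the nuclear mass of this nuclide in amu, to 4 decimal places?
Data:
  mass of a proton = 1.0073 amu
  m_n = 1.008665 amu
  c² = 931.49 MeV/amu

Mass defect = 492.8 MeV / (931.49 MeV/amu) = 0.529045 amu
Constituent mass = 26(1.0073) + 30(1.008665) = 56.449750 amu
Nuclear mass = 56.449750 − 0.529045 = 55.920705 amu ≈ 55.9207 amu (to 4 decimal places)

55.9207 amu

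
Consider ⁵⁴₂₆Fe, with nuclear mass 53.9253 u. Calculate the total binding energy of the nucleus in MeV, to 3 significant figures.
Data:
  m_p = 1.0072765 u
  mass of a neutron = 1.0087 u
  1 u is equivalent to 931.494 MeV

Z = 26, so N = A − Z = 54 − 26 = 28.
Total constituent mass: 26 × 1.0072765 + 28 × 1.0087 = 54.4327890 u
Δm = 54.4327890 − 53.9253 = 0.5074890 u
E_B = 0.5074890 × 931.494 = 472.723 MeV

473 MeV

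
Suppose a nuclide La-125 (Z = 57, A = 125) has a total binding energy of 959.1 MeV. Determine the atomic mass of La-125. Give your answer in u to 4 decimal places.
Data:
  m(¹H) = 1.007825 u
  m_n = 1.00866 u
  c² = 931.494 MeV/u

125.0053 u

Mass defect = 959.1 MeV / (931.494 MeV/u) = 1.029636 u
Constituent mass = 57(1.007825) + 68(1.00866) = 126.034905 u
Atomic mass = 126.034905 − 1.029636 = 125.005269 u ≈ 125.0053 u (to 4 decimal places)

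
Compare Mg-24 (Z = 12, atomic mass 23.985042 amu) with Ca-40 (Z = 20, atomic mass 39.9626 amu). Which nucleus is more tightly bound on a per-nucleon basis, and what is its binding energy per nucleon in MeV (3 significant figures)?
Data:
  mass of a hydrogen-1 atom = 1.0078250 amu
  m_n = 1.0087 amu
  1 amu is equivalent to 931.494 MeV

Mg-24: Σm = 12(1.0078250) + 12(1.0087) = 24.1983000 amu; Δm = 0.2132580 amu; E_B = 198.65 MeV; E_B/A = 8.277 MeV
Ca-40: Σm = 20(1.0078250) + 20(1.0087) = 40.3305000 amu; Δm = 0.3679000 amu; E_B = 342.697 MeV; E_B/A = 8.567 MeV
Ca-40 has the higher binding energy per nucleon, so it is the more tightly bound nucleus.

Ca-40; 8.57 MeV/nucleon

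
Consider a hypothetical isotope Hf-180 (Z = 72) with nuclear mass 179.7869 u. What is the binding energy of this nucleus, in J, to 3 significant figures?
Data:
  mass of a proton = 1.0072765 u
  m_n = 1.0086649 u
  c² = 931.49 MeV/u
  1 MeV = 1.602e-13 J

Mass of separated nucleons = 72(1.0072765) + 108(1.0086649) = 72.5239080 + 108.9358092 = 181.4597172 u
Mass defect Δm = 181.4597172 − 179.7869 = 1.6728172 u
Binding energy = Δm·c² = 1.6728172 × 931.49 MeV/u = 1558.21 MeV
In joules: 1558.21 MeV × 1.602e-13 J/MeV = 2.4963e-10 J

2.50e-10 J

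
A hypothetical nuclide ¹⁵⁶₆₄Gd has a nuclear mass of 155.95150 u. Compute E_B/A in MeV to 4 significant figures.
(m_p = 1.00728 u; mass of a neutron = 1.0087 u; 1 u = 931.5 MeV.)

7.851 MeV/nucleon

Total constituent mass: 64 × 1.00728 + 92 × 1.0087 = 157.26632 u
The mass defect is 157.26632 − 155.95150 = 1.31482 u.
E_B = 1.31482 × 931.5 = 1224.75 MeV
BE/A = 1224.75 MeV / 156 = 7.851 MeV/nucleon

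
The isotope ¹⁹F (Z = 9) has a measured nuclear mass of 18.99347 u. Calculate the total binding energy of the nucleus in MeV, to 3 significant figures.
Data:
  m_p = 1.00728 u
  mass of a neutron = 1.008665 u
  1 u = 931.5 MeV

148 MeV

Σm = 9·m_p + 10·m_n = 9.06552 + 10.086650 = 19.152170 u
The mass defect is 19.152170 − 18.99347 = 0.158700 u.
Converting to energy: 0.158700 u × 931.5 MeV/u = 147.829 MeV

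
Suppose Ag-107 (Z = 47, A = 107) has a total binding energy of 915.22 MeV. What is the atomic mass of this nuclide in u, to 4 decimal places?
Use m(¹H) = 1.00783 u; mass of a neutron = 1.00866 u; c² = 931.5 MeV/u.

Mass defect = 915.22 MeV / (931.5 MeV/u) = 0.982523 u
Constituent mass = 47(1.00783) + 60(1.00866) = 107.88761 u
Atomic mass = 107.88761 − 0.982523 = 106.905087 u ≈ 106.9051 u (to 4 decimal places)

106.9051 u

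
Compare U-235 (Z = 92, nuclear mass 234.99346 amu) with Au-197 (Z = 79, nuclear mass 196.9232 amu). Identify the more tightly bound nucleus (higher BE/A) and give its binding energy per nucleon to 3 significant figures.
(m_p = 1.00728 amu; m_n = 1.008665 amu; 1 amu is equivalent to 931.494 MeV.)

U-235: Σm = 92(1.00728) + 143(1.008665) = 236.908855 amu; Δm = 1.915395 amu; E_B = 1784.2 MeV; E_B/A = 7.592 MeV
Au-197: Σm = 79(1.00728) + 118(1.008665) = 198.597590 amu; Δm = 1.674390 amu; E_B = 1559.7 MeV; E_B/A = 7.917 MeV
Au-197 has the higher binding energy per nucleon, so it is the more tightly bound nucleus.

Au-197; 7.92 MeV/nucleon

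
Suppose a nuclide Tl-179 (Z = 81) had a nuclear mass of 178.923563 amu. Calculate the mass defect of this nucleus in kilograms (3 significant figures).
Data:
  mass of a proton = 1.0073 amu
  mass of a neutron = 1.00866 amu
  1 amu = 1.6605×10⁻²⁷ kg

2.52e-27 kg

With 81 protons and 98 neutrons (A = 179):
Mass of separated nucleons = 81(1.0073) + 98(1.00866) = 81.5913 + 98.84868 = 180.43998 amu
Δm = 180.43998 − 178.923563 = 1.516417 amu
In SI units: 1.516417 amu × 1.6605×10⁻²⁷ kg/amu = 2.5180e-27 kg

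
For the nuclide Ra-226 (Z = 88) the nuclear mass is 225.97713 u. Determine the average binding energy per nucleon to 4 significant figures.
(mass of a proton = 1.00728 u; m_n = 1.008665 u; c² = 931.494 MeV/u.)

7.663 MeV/nucleon

Mass of separated nucleons = 88(1.00728) + 138(1.008665) = 88.64064 + 139.195770 = 227.836410 u
Mass defect Δm = 227.836410 − 225.97713 = 1.859280 u
Converting to energy: 1.859280 u × 931.494 MeV/u = 1731.91 MeV
Per nucleon: 1731.91 / 226 = 7.663 MeV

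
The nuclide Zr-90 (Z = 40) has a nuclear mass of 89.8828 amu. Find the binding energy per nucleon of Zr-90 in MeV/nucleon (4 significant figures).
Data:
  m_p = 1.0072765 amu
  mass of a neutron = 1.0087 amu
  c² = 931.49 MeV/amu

8.728 MeV/nucleon

Z = 40, so N = A − Z = 90 − 40 = 50.
Mass of separated nucleons = 40(1.0072765) + 50(1.0087) = 40.2910600 + 50.4350 = 90.7260600 amu
Mass defect Δm = 90.7260600 − 89.8828 = 0.8432600 amu
Binding energy = Δm·c² = 0.8432600 × 931.49 MeV/amu = 785.488 MeV
Per nucleon: 785.488 / 90 = 8.728 MeV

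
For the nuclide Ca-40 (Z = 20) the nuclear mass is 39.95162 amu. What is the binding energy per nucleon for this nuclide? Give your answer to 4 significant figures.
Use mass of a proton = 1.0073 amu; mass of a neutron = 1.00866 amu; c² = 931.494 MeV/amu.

8.560 MeV/nucleon

With 20 protons and 20 neutrons (A = 40):
Σm = 20·m_p + 20·m_n = 20.1460 + 20.17320 = 40.31920 amu
Δm = 40.31920 − 39.95162 = 0.36758 amu
E_B = 0.36758 × 931.494 = 342.399 MeV
BE/A = 342.399 MeV / 40 = 8.560 MeV/nucleon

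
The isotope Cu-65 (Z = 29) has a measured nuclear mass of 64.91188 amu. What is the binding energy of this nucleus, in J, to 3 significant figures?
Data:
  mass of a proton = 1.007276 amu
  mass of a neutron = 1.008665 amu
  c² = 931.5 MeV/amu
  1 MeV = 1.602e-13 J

9.12e-11 J

Mass of separated nucleons = 29(1.007276) + 36(1.008665) = 29.211004 + 36.311940 = 65.522944 amu
Mass defect Δm = 65.522944 − 64.91188 = 0.611064 amu
E_B = 0.611064 × 931.5 = 569.206 MeV
In joules: 569.206 MeV × 1.602e-13 J/MeV = 9.1187e-11 J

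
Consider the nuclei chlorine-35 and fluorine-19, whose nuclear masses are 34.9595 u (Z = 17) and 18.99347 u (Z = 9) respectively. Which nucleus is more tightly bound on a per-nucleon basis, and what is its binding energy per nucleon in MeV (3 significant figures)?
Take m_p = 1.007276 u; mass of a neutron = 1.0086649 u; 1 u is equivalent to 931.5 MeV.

chlorine-35: Σm = 17(1.007276) + 18(1.0086649) = 35.2796602 u; Δm = 0.3201602 u; E_B = 298.23 MeV; E_B/A = 8.521 MeV
fluorine-19: Σm = 9(1.007276) + 10(1.0086649) = 19.1521330 u; Δm = 0.1586630 u; E_B = 147.795 MeV; E_B/A = 7.779 MeV
chlorine-35 has the higher binding energy per nucleon, so it is the more tightly bound nucleus.

chlorine-35; 8.52 MeV/nucleon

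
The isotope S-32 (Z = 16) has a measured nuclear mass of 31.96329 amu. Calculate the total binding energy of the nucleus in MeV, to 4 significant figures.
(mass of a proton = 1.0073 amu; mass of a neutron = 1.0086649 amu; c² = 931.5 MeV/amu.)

Z = 16, so N = A − Z = 32 − 16 = 16.
Total constituent mass: 16 × 1.0073 + 16 × 1.0086649 = 32.2554384 amu
Δm = 32.2554384 − 31.96329 = 0.2921484 amu
Binding energy = Δm·c² = 0.2921484 × 931.5 MeV/amu = 272.136 MeV

272.1 MeV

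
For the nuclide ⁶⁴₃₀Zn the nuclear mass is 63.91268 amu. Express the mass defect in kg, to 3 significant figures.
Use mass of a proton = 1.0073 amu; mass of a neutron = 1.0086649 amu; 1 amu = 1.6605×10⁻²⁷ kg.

9.98e-28 kg

Total constituent mass: 30 × 1.0073 + 34 × 1.0086649 = 64.5136066 amu
Mass defect Δm = 64.5136066 − 63.91268 = 0.6009266 amu
In SI units: 0.6009266 amu × 1.6605×10⁻²⁷ kg/amu = 9.9784e-28 kg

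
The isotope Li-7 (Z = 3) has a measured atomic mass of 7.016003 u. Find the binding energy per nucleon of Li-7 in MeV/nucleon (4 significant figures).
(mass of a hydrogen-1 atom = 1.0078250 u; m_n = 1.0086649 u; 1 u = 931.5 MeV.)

5.607 MeV/nucleon

Total constituent mass: 3 × 1.0078250 + 4 × 1.0086649 = 7.0581346 u
The mass defect is 7.0581346 − 7.016003 = 0.0421316 u.
Converting to energy: 0.0421316 u × 931.5 MeV/u = 39.2456 MeV
Dividing by A = 7 gives 5.607 MeV per nucleon.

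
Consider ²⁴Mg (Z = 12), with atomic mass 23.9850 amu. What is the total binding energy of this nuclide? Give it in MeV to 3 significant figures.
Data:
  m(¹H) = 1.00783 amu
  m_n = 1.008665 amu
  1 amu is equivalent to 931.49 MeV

198 MeV

Σm = 12·m(¹H) + 12·m_n = 12.09396 + 12.103980 = 24.197940 amu
Δm = 24.197940 − 23.9850 = 0.212940 amu
Converting to energy: 0.212940 amu × 931.49 MeV/amu = 198.351 MeV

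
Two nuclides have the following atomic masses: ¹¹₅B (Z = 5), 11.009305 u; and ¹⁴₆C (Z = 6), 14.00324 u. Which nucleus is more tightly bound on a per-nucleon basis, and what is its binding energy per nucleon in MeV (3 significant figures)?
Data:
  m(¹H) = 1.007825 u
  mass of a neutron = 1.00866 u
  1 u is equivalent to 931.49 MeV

¹⁴₆C; 7.52 MeV/nucleon

¹¹₅B: Σm = 5(1.007825) + 6(1.00866) = 11.091085 u; Δm = 0.081780 u; E_B = 76.177 MeV; E_B/A = 6.925 MeV
¹⁴₆C: Σm = 6(1.007825) + 8(1.00866) = 14.116230 u; Δm = 0.112990 u; E_B = 105.25 MeV; E_B/A = 7.518 MeV
¹⁴₆C has the higher binding energy per nucleon, so it is the more tightly bound nucleus.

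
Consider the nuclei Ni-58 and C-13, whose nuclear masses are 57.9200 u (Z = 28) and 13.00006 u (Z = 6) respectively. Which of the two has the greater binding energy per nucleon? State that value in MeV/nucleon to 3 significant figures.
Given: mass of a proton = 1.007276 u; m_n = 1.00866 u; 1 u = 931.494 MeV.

Ni-58: Σm = 28(1.007276) + 30(1.00866) = 58.463528 u; Δm = 0.543528 u; E_B = 506.29 MeV; E_B/A = 8.729 MeV
C-13: Σm = 6(1.007276) + 7(1.00866) = 13.104276 u; Δm = 0.104216 u; E_B = 97.077 MeV; E_B/A = 7.467 MeV
Ni-58 has the higher binding energy per nucleon, so it is the more tightly bound nucleus.

Ni-58; 8.73 MeV/nucleon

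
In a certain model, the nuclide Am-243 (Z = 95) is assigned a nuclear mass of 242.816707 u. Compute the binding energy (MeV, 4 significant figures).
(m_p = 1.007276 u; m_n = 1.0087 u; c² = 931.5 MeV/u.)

Σm = 95·m_p + 148·m_n = 95.691220 + 149.2876 = 244.978820 u
Δm = 244.978820 − 242.816707 = 2.162113 u
E_B = 2.162113 × 931.5 = 2014.01 MeV

2014 MeV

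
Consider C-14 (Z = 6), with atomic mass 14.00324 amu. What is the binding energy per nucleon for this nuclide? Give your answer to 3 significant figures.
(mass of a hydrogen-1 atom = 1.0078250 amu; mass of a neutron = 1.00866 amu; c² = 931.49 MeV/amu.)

7.52 MeV/nucleon

With 6 protons and 8 neutrons (A = 14):
Σm = 6·m(¹H) + 8·m_n = 6.0469500 + 8.06928 = 14.1162300 amu
The mass defect is 14.1162300 − 14.00324 = 0.1129900 amu.
E_B = 0.1129900 × 931.49 = 105.249 MeV
Per nucleon: 105.249 / 14 = 7.518 MeV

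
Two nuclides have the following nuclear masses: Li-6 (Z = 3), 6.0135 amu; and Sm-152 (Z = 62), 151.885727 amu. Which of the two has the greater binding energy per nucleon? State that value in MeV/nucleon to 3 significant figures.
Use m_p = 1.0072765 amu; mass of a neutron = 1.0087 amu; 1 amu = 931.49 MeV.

Li-6: Σm = 3(1.0072765) + 3(1.0087) = 6.0479295 amu; Δm = 0.0344295 amu; E_B = 32.071 MeV; E_B/A = 5.345 MeV
Sm-152: Σm = 62(1.0072765) + 90(1.0087) = 153.2341430 amu; Δm = 1.3484160 amu; E_B = 1256.0 MeV; E_B/A = 8.263 MeV
Sm-152 has the higher binding energy per nucleon, so it is the more tightly bound nucleus.

Sm-152; 8.26 MeV/nucleon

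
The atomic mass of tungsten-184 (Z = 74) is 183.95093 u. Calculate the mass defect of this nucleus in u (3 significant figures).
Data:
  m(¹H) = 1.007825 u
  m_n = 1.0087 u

1.59 u

Z = 74, so N = A − Z = 184 − 74 = 110.
Total constituent mass: 74 × 1.007825 + 110 × 1.0087 = 185.536050 u
Mass defect Δm = 185.536050 − 183.95093 = 1.585120 u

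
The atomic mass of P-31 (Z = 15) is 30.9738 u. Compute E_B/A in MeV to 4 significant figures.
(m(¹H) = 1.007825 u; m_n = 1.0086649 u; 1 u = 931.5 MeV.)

Mass of separated nucleons = 15(1.007825) + 16(1.0086649) = 15.117375 + 16.1386384 = 31.2560134 u
The mass defect is 31.2560134 − 30.9738 = 0.2822134 u.
E_B = 0.2822134 × 931.5 = 262.882 MeV
Per nucleon: 262.882 / 31 = 8.480 MeV

8.480 MeV/nucleon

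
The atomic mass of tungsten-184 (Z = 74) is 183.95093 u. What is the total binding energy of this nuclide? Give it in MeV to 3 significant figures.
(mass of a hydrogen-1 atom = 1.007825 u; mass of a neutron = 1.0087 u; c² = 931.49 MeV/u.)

1480 MeV

Mass of separated nucleons = 74(1.007825) + 110(1.0087) = 74.579050 + 110.9570 = 185.536050 u
The mass defect is 185.536050 − 183.95093 = 1.585120 u.
Converting to energy: 1.585120 u × 931.49 MeV/u = 1476.52 MeV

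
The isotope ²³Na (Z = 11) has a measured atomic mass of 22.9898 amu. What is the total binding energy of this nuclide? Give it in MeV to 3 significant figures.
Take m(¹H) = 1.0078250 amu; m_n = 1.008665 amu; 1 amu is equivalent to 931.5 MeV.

Total constituent mass: 11 × 1.0078250 + 12 × 1.008665 = 23.1900550 amu
Mass defect Δm = 23.1900550 − 22.9898 = 0.2002550 amu
E_B = 0.2002550 × 931.5 = 186.538 MeV

187 MeV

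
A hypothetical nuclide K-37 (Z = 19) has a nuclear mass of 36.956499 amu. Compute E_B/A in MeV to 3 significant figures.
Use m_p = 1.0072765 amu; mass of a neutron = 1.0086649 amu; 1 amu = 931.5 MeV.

The nucleus contains 19 protons and 37 − 19 = 18 neutrons.
Total constituent mass: 19 × 1.0072765 + 18 × 1.0086649 = 37.2942217 amu
Mass defect Δm = 37.2942217 − 36.956499 = 0.3377227 amu
Binding energy = Δm·c² = 0.3377227 × 931.5 MeV/amu = 314.589 MeV
Per nucleon: 314.589 / 37 = 8.502 MeV

8.50 MeV/nucleon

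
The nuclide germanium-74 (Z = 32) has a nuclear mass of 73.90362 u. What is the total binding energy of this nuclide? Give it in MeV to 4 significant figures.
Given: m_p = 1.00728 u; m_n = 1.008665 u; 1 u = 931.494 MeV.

Total constituent mass: 32 × 1.00728 + 42 × 1.008665 = 74.596890 u
The mass defect is 74.596890 − 73.90362 = 0.693270 u.
E_B = 0.693270 × 931.494 = 645.777 MeV

645.8 MeV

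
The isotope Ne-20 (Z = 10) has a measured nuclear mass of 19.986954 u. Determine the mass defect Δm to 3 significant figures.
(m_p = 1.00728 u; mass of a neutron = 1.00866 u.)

Z = 10, so N = A − Z = 20 − 10 = 10.
Mass of separated nucleons = 10(1.00728) + 10(1.00866) = 10.07280 + 10.08660 = 20.15940 u
Δm = 20.15940 − 19.986954 = 0.172446 u

0.172 u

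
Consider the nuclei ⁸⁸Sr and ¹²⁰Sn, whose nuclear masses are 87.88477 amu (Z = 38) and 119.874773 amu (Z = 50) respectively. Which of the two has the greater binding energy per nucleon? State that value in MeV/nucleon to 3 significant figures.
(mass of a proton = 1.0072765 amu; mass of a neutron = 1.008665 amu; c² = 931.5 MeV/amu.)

⁸⁸Sr; 8.73 MeV/nucleon

⁸⁸Sr: Σm = 38(1.0072765) + 50(1.008665) = 88.7097570 amu; Δm = 0.8249870 amu; E_B = 768.48 MeV; E_B/A = 8.733 MeV
¹²⁰Sn: Σm = 50(1.0072765) + 70(1.008665) = 120.9703750 amu; Δm = 1.0956020 amu; E_B = 1020.55 MeV; E_B/A = 8.5046 MeV
⁸⁸Sr has the higher binding energy per nucleon, so it is the more tightly bound nucleus.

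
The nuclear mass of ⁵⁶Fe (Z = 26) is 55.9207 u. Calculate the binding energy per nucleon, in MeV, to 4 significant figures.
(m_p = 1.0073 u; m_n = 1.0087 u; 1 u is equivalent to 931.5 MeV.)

8.818 MeV/nucleon

Total constituent mass: 26 × 1.0073 + 30 × 1.0087 = 56.4508 u
Mass defect Δm = 56.4508 − 55.9207 = 0.5301 u
Binding energy = Δm·c² = 0.5301 × 931.5 MeV/u = 493.788 MeV
Per nucleon: 493.788 / 56 = 8.818 MeV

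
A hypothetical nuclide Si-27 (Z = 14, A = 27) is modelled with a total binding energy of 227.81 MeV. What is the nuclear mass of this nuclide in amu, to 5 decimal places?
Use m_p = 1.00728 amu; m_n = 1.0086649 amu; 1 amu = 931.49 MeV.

26.97000 amu

Mass defect = 227.81 MeV / (931.49 MeV/amu) = 0.2445652 amu
Constituent mass = 14(1.00728) + 13(1.0086649) = 27.2145637 amu
Nuclear mass = 27.2145637 − 0.2445652 = 26.9699985 amu ≈ 26.97000 amu (to 5 decimal places)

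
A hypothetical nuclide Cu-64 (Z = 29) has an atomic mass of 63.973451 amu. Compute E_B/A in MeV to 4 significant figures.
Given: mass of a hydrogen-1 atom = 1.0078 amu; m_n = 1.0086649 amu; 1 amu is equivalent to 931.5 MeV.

Σm = 29·m(¹H) + 35·m_n = 29.2262 + 35.3032715 = 64.5294715 amu
Δm = 64.5294715 − 63.973451 = 0.5560205 amu
Converting to energy: 0.5560205 amu × 931.5 MeV/amu = 517.933 MeV
Dividing by A = 64 gives 8.093 MeV per nucleon.

8.093 MeV/nucleon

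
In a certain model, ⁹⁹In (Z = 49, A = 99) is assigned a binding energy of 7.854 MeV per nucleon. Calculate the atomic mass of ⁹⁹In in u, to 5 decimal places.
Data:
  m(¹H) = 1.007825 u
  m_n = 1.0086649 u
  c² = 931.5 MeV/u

98.98195 u

Total binding energy = 99 × 7.854 = 777.546 MeV
Mass defect = 777.546 MeV / (931.5 MeV/u) = 0.8347246 u
Constituent mass = 49(1.007825) + 50(1.0086649) = 99.8166700 u
Atomic mass = 99.8166700 − 0.8347246 = 98.9819454 u ≈ 98.98195 u (to 5 decimal places)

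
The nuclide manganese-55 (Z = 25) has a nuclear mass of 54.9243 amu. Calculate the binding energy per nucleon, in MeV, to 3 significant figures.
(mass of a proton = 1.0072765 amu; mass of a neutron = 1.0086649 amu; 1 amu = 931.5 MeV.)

8.77 MeV/nucleon

Total constituent mass: 25 × 1.0072765 + 30 × 1.0086649 = 55.4418595 amu
Mass defect Δm = 55.4418595 − 54.9243 = 0.5175595 amu
Converting to energy: 0.5175595 amu × 931.5 MeV/amu = 482.107 MeV
Dividing by A = 55 gives 8.766 MeV per nucleon.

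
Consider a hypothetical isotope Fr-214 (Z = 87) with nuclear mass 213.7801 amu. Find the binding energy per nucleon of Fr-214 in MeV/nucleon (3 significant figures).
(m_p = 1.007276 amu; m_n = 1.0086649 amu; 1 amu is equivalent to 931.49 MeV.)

The nucleus contains 87 protons and 214 − 87 = 127 neutrons.
Mass of separated nucleons = 87(1.007276) + 127(1.0086649) = 87.633012 + 128.1004423 = 215.7334543 amu
Mass defect Δm = 215.7334543 − 213.7801 = 1.9533543 amu
Converting to energy: 1.9533543 amu × 931.49 MeV/amu = 1819.53 MeV
Dividing by A = 214 gives 8.502 MeV per nucleon.

8.50 MeV/nucleon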